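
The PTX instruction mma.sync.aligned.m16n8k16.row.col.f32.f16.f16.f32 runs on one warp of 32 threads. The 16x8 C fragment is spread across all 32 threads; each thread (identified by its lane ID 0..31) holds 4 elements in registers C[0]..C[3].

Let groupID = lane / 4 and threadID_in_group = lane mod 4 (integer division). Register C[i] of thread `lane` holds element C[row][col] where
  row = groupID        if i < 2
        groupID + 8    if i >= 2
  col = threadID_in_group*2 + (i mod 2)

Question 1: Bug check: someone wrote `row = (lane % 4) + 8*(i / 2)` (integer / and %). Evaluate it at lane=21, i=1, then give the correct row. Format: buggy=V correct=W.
`(lane % 4) + 8*(i / 2)`[21,1]->1
lane 21->21/4=5, 21 mod 4=1
i=1  r:5+0->5  c:2·1+1->3
row: 1 vs 5

buggy=1 correct=5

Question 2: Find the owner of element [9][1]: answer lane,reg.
4,3

r=9->g=1,rb=1  c=1->t=0,b0=1
L=1*4+0=4  i=1*2+1=3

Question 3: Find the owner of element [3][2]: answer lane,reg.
r=3->g=3,rb=0  c=2->t=1,b0=0
L=3*4+1=13  i=0*2+0=0

13,0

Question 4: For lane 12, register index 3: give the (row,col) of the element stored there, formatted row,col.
11,1

L=12->g=12>>2=3, t=12&3=0
[3]->row 3+8=11  col 0·2+1=1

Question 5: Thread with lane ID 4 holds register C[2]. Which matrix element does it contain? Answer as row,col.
lane 4⇒4/4=1, 4 mod 4=0
i=2  r:1+8⇒9  c:2·0+0⇒0

9,0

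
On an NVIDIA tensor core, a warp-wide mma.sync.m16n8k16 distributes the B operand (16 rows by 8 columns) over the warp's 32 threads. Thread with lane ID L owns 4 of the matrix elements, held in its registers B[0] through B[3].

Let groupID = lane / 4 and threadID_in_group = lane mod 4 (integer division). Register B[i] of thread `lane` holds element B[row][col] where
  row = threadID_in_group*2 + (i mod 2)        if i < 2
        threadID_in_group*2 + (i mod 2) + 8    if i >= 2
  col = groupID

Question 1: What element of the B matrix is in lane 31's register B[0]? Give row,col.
31: grp=7,tig=3
[0] (3*2+0+0,7) = (6,7)

6,7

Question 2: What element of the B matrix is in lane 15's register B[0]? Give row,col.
6,3

15: G=3,T=3
[0] (3*2+0+0,3) = (6,3)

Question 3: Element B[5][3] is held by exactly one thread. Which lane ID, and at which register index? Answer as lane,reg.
c=3⇒gr=3  r=5⇒Rb=0,th=2,odd=1
L=3*4+2=14  i=0*2+1=1

14,1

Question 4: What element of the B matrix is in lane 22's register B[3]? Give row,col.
13,5

lane 22: grp=5 (22/4), tig=2 (22%4)
i=3: r=2*2+1+8=13, c=grp=5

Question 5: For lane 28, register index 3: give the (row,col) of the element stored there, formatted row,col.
9,7

L=28⇒gr=28>>2=7, th=28&3=0
[3]⇒row 0·2+1+8=9  col gr=7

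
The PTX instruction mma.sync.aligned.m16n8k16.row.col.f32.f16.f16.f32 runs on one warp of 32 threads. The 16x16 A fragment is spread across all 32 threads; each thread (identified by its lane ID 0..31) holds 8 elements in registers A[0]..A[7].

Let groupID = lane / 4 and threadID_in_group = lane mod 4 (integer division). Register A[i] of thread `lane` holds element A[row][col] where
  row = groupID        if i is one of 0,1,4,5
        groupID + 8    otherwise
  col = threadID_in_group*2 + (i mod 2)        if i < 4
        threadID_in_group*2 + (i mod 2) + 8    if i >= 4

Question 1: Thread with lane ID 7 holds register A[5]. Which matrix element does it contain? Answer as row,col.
1,15

L=7⇒gr=7>>2=1, th=7&3=3
[5]⇒row 1+0=1  col 3·2+1+8=15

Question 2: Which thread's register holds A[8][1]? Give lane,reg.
r: 8->gid=0,r8=1  c: 1->c8=0,tid=0,i&1=1
L=0*4+0=0  i=0*4+1*2+1=3

0,3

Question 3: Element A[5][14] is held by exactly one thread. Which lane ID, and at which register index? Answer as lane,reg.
23,4

r: 5->gid=5,r8=0  c: 14->c8=1,tid=3,i&1=0
L=5*4+3=23  i=1*4+0*2+0=4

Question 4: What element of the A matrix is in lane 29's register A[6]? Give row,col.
L=29=>grp=29>>2=7, tig=29&3=1
[6]=>row 7+8=15  col 1·2+0+8=10

15,10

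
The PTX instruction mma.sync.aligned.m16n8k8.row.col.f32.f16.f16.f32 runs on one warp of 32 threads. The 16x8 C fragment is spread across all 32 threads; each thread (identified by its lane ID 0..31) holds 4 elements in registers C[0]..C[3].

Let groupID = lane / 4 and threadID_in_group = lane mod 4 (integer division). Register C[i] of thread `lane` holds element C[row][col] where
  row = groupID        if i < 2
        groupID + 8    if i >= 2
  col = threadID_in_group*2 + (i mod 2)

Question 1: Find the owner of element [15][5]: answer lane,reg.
30,3

r=15⇒gr=7,Rb=1  c=5⇒th=2,odd=1
L=7*4+2=30  i=1*2+1=3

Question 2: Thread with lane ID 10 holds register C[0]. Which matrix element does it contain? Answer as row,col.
10: gr=2,th=2
[0] (2+0,2*2+0) = (2,4)

2,4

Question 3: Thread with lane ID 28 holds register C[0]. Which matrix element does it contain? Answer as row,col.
7,0

lane 28->28/4=7, 28 mod 4=0
i=0  r:7+0->7  c:2·0+0->0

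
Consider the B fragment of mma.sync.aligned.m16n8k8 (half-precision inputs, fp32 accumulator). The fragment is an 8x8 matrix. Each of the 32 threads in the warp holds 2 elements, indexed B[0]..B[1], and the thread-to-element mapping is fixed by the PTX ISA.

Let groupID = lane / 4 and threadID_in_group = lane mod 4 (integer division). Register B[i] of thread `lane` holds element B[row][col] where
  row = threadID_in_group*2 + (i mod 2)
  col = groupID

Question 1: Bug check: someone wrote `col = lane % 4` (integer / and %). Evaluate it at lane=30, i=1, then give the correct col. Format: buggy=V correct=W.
`lane % 4`[30,1]→2
lane 30→30/4=7, 30 mod 4=2
i=1  r:2·2+1→5  c:7
col: 2 vs 7

buggy=2 correct=7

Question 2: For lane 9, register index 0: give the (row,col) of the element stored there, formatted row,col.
2,2

L=9->g=9>>2=2, t=9&3=1
[0]->row 1·2+0=2  col g=2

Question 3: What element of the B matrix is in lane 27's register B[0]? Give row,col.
6,6

lane 27: gid=6 (27/4), tid=3 (27%4)
i=0: r=3*2+0=6, c=gid=6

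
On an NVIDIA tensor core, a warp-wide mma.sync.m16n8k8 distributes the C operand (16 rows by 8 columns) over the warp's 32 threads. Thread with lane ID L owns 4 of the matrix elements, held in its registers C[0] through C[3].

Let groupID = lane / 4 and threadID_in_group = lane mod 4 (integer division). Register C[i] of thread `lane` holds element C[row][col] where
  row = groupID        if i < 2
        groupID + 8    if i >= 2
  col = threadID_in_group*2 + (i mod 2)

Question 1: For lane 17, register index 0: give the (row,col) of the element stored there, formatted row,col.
4,2

lane 17: gr=4 (17/4), th=1 (17%4)
i=0: r=4+0=4, c=1*2+0=2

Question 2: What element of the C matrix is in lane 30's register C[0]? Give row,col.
lane 30->30/4=7, 30 mod 4=2
i=0  r:7+0->7  c:2·2+0->4

7,4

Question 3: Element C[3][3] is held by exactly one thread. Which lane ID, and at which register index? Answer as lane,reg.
r=3→G=3,rhi=0  c=3→T=1,p=1
L=3*4+1=13  i=0*2+1=1

13,1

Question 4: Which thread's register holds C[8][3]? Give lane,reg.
r=8→G=0,rhi=1  c=3→T=1,p=1
L=0*4+1=1  i=1*2+1=3

1,3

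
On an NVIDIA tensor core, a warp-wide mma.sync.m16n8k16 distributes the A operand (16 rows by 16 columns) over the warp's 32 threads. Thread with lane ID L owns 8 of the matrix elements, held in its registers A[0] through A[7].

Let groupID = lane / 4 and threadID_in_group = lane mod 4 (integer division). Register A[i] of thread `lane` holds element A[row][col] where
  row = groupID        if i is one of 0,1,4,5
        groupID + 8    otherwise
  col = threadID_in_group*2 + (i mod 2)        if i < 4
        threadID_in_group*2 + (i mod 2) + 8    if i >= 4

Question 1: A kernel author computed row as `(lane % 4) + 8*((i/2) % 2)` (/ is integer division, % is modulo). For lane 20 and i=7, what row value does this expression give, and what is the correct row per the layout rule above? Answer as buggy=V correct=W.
buggy=8 correct=13

`(lane % 4) + 8*((i/2) % 2)`[20,7]→8
L=20→G=20>>2=5, T=20&3=0
[7]→row 5+8=13  col 0·2+1+8=9
row: 8 vs 13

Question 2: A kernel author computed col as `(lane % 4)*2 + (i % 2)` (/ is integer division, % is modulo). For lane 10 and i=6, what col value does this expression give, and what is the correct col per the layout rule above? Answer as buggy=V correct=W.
`(lane % 4)*2 + (i % 2)`[10,6]→4
lane 10→10/4=2, 10 mod 4=2
i=6  r:2+8→10  c:2·2+0+8→12
col: 4 vs 12

buggy=4 correct=12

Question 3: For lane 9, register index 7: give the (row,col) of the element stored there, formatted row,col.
10,11

lane 9: grp=2 (9/4), tig=1 (9%4)
i=7: r=2+8=10, c=1*2+1+8=11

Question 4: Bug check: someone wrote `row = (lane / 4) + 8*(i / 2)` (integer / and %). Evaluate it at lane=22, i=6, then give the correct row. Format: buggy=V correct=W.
buggy=29 correct=13

`(lane / 4) + 8*(i / 2)`[22,6]→29
lane 22→22/4=5, 22 mod 4=2
i=6  r:5+8→13  c:2·2+0+8→12
row: 29 vs 13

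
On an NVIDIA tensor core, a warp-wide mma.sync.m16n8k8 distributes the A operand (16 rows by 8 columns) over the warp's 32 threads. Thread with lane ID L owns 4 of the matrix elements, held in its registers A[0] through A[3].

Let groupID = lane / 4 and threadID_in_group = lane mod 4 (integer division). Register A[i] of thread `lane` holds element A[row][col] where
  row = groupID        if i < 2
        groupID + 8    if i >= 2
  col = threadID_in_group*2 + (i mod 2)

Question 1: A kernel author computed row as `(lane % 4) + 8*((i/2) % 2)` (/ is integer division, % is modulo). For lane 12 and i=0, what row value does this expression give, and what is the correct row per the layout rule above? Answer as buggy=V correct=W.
`(lane % 4) + 8*((i/2) % 2)`[12,0]->0
12: gid=3,tid=0
[0] (3+0,0*2+0) = (3,0)
row: 0 vs 3

buggy=0 correct=3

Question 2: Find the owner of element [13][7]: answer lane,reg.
r: 13->gid=5,r8=1  c: 7->tid=3,i&1=1
L=5*4+3=23  i=1*2+1=3

23,3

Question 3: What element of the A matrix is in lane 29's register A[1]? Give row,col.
29: grp=7,tig=1
[1] (7+0,1*2+1) = (7,3)

7,3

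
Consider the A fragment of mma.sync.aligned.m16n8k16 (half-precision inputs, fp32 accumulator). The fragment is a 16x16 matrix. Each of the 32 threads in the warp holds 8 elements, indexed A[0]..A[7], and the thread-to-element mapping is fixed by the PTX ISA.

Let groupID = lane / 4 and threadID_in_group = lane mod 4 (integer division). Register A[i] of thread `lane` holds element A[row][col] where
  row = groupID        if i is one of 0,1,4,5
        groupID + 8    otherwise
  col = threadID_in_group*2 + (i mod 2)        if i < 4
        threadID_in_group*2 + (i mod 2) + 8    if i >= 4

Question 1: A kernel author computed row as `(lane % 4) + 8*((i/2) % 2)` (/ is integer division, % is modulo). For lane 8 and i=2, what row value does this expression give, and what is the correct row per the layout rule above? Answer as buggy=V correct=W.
buggy=8 correct=10

`(lane % 4) + 8*((i/2) % 2)`[8,2]⇒8
L=8⇒gr=8>>2=2, th=8&3=0
[2]⇒row 2+8=10  col 0·2+0+0=0
row: 8 vs 10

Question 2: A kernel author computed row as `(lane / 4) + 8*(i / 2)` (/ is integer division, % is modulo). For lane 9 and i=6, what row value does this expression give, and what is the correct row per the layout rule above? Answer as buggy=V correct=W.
buggy=26 correct=10

`(lane / 4) + 8*(i / 2)`[9,6]=>26
lane 9=>9/4=2, 9 mod 4=1
i=6  r:2+8=>10  c:2·1+0+8=>10
row: 26 vs 10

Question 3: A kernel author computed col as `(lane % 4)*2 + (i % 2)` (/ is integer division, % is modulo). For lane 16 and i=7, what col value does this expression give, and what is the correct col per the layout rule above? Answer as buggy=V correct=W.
`(lane % 4)*2 + (i % 2)`[16,7]⇒1
lane 16⇒16/4=4, 16 mod 4=0
i=7  r:4+8⇒12  c:2·0+1+8⇒9
col: 1 vs 9

buggy=1 correct=9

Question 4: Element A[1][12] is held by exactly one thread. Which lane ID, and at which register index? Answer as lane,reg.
6,4

r:1=>grp=1,rB=0  c:12=>cB=1,tig=2,lo=0
L=1*4+2=6  i=1*4+0*2+0=4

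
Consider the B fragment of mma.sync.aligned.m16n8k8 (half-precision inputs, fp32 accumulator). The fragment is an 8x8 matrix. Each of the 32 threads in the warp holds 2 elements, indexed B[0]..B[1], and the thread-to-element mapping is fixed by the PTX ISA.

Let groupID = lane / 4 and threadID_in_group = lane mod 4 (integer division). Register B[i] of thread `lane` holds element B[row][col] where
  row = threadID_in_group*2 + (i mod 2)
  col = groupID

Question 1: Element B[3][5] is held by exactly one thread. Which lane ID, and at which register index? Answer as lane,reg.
c=5->g=5  r=3->t=1,b0=1
L=5*4+1=21  i=1=1

21,1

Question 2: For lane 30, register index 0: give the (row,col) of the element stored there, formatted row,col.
30: g=7,t=2
[0] (2*2+0,7) = (4,7)

4,7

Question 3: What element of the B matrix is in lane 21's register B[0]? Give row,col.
2,5

lane 21: G=5 (21/4), T=1 (21%4)
i=0: r=1*2+0=2, c=G=5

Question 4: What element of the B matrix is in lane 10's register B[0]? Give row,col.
4,2

L=10⇒gr=10>>2=2, th=10&3=2
[0]⇒row 2·2+0=4  col gr=2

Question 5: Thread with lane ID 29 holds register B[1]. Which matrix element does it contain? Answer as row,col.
lane 29->29/4=7, 29 mod 4=1
i=1  r:2·1+1->3  c:7

3,7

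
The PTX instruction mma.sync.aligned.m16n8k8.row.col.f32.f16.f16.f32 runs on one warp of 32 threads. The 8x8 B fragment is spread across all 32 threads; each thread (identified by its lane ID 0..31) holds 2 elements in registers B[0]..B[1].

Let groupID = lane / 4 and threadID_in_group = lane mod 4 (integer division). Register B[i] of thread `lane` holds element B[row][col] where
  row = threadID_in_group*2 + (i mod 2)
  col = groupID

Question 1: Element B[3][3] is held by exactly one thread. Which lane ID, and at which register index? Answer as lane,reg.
c=3⇒gr=3  r=3⇒th=1,odd=1
L=3*4+1=13  i=1=1

13,1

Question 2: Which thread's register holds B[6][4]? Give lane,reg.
c=4→G=4  r=6→T=3,p=0
L=4*4+3=19  i=0=0

19,0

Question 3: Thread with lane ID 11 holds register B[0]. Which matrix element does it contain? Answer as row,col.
L=11⇒gr=11>>2=2, th=11&3=3
[0]⇒row 3·2+0=6  col gr=2

6,2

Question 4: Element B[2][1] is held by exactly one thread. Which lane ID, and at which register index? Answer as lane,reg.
5,0

c:1=>grp=1  r:2=>tig=1,lo=0
L=1*4+1=5  i=0=0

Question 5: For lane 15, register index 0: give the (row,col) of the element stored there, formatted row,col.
6,3

lane 15: grp=3 (15/4), tig=3 (15%4)
i=0: r=3*2+0=6, c=grp=3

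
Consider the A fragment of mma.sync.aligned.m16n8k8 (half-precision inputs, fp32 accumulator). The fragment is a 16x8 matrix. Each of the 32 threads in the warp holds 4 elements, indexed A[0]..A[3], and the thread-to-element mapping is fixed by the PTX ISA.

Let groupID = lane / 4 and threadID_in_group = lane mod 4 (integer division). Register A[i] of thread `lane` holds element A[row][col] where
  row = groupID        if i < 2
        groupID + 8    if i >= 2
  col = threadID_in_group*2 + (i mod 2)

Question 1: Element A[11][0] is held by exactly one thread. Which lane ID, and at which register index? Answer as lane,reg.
12,2

r=11->g=3,rb=1  c=0->t=0,b0=0
L=3*4+0=12  i=1*2+0=2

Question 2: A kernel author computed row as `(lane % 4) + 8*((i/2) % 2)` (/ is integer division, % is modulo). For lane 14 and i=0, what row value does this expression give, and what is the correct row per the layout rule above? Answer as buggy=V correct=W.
`(lane % 4) + 8*((i/2) % 2)`[14,0]->2
14: gid=3,tid=2
[0] (3+0,2*2+0) = (3,4)
row: 2 vs 3

buggy=2 correct=3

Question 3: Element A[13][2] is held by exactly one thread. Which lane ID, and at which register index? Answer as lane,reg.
21,2

r=13→G=5,rhi=1  c=2→T=1,p=0
L=5*4+1=21  i=1*2+0=2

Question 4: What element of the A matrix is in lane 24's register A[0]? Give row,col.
24: gr=6,th=0
[0] (6+0,0*2+0) = (6,0)

6,0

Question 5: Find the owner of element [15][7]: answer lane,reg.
31,3

r: 15->gid=7,r8=1  c: 7->tid=3,i&1=1
L=7*4+3=31  i=1*2+1=3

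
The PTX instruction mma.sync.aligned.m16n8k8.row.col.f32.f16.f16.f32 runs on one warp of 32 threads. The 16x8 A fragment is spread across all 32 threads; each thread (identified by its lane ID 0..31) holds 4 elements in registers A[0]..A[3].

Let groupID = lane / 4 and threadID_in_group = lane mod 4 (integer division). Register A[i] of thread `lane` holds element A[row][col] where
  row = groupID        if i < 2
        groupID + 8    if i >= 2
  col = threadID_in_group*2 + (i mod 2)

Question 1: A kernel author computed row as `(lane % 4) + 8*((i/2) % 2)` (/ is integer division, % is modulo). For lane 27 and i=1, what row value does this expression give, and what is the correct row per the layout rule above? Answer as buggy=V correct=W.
buggy=3 correct=6

`(lane % 4) + 8*((i/2) % 2)`[27,1]→3
27: G=6,T=3
[1] (6+0,3*2+1) = (6,7)
row: 3 vs 6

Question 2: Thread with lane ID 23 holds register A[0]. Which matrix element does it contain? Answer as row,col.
5,6

lane 23: G=5 (23/4), T=3 (23%4)
i=0: r=5+0=5, c=3*2+0=6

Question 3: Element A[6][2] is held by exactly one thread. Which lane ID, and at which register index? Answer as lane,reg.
r=6⇒gr=6,Rb=0  c=2⇒th=1,odd=0
L=6*4+1=25  i=0*2+0=0

25,0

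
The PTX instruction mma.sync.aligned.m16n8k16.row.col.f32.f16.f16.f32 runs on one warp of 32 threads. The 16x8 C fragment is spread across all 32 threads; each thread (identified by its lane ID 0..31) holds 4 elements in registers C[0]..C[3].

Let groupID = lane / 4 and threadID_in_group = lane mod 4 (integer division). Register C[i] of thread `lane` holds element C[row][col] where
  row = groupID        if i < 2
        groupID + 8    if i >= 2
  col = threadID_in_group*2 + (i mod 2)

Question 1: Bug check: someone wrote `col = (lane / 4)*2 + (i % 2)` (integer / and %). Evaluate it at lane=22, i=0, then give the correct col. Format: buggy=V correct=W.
`(lane / 4)*2 + (i % 2)`[22,0]->10
lane 22->22/4=5, 22 mod 4=2
i=0  r:5+0->5  c:2·2+0->4
col: 10 vs 4

buggy=10 correct=4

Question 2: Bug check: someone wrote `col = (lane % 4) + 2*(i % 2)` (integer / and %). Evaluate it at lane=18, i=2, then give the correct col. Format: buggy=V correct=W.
`(lane % 4) + 2*(i % 2)`[18,2]->2
lane 18: gid=4 (18/4), tid=2 (18%4)
i=2: r=4+8=12, c=2*2+0=4
col: 2 vs 4

buggy=2 correct=4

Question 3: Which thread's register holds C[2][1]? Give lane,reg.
r=2->g=2,rb=0  c=1->t=0,b0=1
L=2*4+0=8  i=0*2+1=1

8,1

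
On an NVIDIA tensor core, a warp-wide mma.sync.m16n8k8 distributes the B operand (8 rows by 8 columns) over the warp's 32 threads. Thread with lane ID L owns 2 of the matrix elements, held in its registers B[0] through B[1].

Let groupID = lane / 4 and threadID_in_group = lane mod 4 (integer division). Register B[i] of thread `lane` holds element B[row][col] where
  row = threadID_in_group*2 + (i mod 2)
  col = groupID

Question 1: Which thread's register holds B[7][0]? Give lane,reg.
3,1

c: 0->gid=0  r: 7->tid=3,i&1=1
L=0*4+3=3  i=1=1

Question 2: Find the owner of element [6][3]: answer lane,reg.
c=3⇒gr=3  r=6⇒th=3,odd=0
L=3*4+3=15  i=0=0

15,0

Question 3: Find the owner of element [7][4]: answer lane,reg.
c=4->g=4  r=7->t=3,b0=1
L=4*4+3=19  i=1=1

19,1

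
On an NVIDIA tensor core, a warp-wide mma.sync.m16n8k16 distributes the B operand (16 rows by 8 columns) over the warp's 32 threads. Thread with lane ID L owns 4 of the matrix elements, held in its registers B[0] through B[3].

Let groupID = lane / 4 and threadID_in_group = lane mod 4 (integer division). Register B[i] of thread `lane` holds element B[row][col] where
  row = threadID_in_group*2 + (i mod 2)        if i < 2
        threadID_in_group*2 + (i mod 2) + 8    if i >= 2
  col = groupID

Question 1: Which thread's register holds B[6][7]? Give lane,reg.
c=7->g=7  r=6->rb=0,t=3,b0=0
L=7*4+3=31  i=0*2+0=0

31,0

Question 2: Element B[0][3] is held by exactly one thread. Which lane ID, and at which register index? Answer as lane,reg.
12,0

c: 3->gid=3  r: 0->r8=0,tid=0,i&1=0
L=3*4+0=12  i=0*2+0=0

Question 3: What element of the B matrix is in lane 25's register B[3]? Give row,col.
lane 25: gid=6 (25/4), tid=1 (25%4)
i=3: r=1*2+1+8=11, c=gid=6

11,6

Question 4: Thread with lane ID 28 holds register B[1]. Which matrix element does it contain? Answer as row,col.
1,7

L=28->gid=28>>2=7, tid=28&3=0
[1]->row 0·2+1+0=1  col gid=7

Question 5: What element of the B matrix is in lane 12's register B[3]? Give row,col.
lane 12: g=3 (12/4), t=0 (12%4)
i=3: r=0*2+1+8=9, c=g=3

9,3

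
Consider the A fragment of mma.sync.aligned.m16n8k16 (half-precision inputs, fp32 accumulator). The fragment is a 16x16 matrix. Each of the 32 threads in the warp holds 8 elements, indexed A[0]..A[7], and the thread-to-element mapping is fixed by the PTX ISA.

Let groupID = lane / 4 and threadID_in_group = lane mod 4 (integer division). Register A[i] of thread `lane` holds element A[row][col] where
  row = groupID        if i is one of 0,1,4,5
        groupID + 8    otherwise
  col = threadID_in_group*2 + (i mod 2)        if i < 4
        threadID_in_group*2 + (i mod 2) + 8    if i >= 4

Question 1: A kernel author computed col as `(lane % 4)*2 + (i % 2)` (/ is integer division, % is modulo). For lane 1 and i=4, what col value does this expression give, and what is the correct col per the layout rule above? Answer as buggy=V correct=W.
`(lane % 4)*2 + (i % 2)`[1,4]->2
L=1->gid=1>>2=0, tid=1&3=1
[4]->row 0+0=0  col 1·2+0+8=10
col: 2 vs 10

buggy=2 correct=10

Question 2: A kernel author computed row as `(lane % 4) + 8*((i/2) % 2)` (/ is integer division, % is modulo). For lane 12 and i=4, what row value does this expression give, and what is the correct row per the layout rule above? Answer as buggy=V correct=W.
`(lane % 4) + 8*((i/2) % 2)`[12,4]=>0
12: grp=3,tig=0
[4] (3+0,0*2+0+8) = (3,8)
row: 0 vs 3

buggy=0 correct=3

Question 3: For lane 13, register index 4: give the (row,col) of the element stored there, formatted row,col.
lane 13->13/4=3, 13 mod 4=1
i=4  r:3+0->3  c:2·1+0+8->10

3,10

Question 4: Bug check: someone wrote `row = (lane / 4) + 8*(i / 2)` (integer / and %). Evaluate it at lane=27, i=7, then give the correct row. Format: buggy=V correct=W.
buggy=30 correct=14

`(lane / 4) + 8*(i / 2)`[27,7]⇒30
lane 27⇒27/4=6, 27 mod 4=3
i=7  r:6+8⇒14  c:2·3+1+8⇒15
row: 30 vs 14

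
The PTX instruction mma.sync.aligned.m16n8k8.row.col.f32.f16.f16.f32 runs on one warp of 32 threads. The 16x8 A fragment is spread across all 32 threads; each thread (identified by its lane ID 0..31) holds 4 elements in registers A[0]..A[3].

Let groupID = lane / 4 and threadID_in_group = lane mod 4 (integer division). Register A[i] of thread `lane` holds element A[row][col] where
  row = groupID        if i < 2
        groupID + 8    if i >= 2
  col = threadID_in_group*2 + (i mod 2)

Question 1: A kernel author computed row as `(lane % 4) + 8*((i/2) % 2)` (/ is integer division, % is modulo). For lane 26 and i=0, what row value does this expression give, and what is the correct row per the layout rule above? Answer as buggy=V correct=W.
buggy=2 correct=6

`(lane % 4) + 8*((i/2) % 2)`[26,0]=>2
lane 26: grp=6 (26/4), tig=2 (26%4)
i=0: r=6+0=6, c=2*2+0=4
row: 2 vs 6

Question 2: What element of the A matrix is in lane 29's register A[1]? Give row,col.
L=29=>grp=29>>2=7, tig=29&3=1
[1]=>row 7+0=7  col 1·2+1=3

7,3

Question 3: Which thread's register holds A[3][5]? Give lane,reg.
r=3⇒gr=3,Rb=0  c=5⇒th=2,odd=1
L=3*4+2=14  i=0*2+1=1

14,1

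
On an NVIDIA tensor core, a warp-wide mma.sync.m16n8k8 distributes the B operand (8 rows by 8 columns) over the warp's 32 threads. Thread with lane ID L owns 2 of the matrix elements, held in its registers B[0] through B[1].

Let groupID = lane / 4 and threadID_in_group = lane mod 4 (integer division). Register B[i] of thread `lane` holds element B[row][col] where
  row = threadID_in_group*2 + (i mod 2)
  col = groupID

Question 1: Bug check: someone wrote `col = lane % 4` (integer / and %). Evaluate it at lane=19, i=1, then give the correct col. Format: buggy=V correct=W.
`lane % 4`[19,1]->3
L=19->gid=19>>2=4, tid=19&3=3
[1]->row 3·2+1=7  col gid=4
col: 3 vs 4

buggy=3 correct=4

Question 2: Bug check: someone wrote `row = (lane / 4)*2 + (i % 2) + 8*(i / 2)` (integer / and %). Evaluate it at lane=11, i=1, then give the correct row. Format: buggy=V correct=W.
`(lane / 4)*2 + (i % 2) + 8*(i / 2)`[11,1]⇒5
lane 11⇒11/4=2, 11 mod 4=3
i=1  r:2·3+1⇒7  c:2
row: 5 vs 7

buggy=5 correct=7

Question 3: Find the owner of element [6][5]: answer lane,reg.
c=5→G=5  r=6→T=3,p=0
L=5*4+3=23  i=0=0

23,0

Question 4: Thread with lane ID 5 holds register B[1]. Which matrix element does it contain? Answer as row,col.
lane 5->5/4=1, 5 mod 4=1
i=1  r:2·1+1->3  c:1

3,1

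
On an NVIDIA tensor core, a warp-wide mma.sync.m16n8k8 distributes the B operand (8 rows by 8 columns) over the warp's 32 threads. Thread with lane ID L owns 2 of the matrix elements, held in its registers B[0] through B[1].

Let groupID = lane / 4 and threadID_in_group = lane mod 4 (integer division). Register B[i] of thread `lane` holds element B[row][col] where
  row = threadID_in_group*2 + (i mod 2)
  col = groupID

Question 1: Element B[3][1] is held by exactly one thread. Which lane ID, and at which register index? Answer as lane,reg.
c:1=>grp=1  r:3=>tig=1,lo=1
L=1*4+1=5  i=1=1

5,1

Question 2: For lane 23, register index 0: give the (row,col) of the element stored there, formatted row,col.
lane 23: gr=5 (23/4), th=3 (23%4)
i=0: r=3*2+0=6, c=gr=5

6,5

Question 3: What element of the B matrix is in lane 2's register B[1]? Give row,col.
5,0

L=2⇒gr=2>>2=0, th=2&3=2
[1]⇒row 2·2+1=5  col gr=0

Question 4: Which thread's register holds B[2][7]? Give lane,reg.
29,0

c=7→G=7  r=2→T=1,p=0
L=7*4+1=29  i=0=0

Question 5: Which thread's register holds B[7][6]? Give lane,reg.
27,1

c=6->g=6  r=7->t=3,b0=1
L=6*4+3=27  i=1=1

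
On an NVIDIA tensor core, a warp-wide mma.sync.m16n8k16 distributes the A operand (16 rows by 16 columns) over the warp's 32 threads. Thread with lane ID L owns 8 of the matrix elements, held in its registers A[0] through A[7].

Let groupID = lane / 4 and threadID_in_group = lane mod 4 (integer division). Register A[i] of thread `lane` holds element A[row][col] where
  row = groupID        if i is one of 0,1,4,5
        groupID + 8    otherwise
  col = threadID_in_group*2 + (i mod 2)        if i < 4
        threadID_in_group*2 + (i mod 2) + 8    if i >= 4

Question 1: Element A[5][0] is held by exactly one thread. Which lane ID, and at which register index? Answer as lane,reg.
r=5⇒gr=5,Rb=0  c=0⇒Cb=0,th=0,odd=0
L=5*4+0=20  i=0*4+0*2+0=0

20,0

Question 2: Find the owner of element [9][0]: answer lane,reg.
r=9⇒gr=1,Rb=1  c=0⇒Cb=0,th=0,odd=0
L=1*4+0=4  i=0*4+1*2+0=2

4,2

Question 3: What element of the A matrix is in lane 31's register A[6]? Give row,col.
15,14

lane 31->31/4=7, 31 mod 4=3
i=6  r:7+8->15  c:2·3+0+8->14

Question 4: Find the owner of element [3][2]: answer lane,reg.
r: 3->gid=3,r8=0  c: 2->c8=0,tid=1,i&1=0
L=3*4+1=13  i=0*4+0*2+0=0

13,0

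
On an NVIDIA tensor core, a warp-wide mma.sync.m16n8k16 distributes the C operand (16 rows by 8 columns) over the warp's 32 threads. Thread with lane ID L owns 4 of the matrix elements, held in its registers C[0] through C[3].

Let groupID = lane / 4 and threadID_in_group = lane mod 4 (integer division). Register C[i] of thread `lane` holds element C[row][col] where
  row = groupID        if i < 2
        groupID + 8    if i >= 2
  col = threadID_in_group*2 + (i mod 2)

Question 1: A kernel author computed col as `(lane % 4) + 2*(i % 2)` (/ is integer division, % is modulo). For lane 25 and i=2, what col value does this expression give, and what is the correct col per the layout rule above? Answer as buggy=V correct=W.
buggy=1 correct=2

`(lane % 4) + 2*(i % 2)`[25,2]⇒1
lane 25⇒25/4=6, 25 mod 4=1
i=2  r:6+8⇒14  c:2·1+0⇒2
col: 1 vs 2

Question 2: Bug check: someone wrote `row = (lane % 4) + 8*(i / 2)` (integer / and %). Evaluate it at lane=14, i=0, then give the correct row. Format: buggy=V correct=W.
buggy=2 correct=3

`(lane % 4) + 8*(i / 2)`[14,0]=>2
lane 14=>14/4=3, 14 mod 4=2
i=0  r:3+0=>3  c:2·2+0=>4
row: 2 vs 3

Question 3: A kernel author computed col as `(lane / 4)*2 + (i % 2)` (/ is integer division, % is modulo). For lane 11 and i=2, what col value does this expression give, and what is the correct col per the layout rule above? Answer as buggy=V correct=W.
`(lane / 4)*2 + (i % 2)`[11,2]⇒4
lane 11⇒11/4=2, 11 mod 4=3
i=2  r:2+8⇒10  c:2·3+0⇒6
col: 4 vs 6

buggy=4 correct=6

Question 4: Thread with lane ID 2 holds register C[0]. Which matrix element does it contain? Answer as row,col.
0,4

L=2=>grp=2>>2=0, tig=2&3=2
[0]=>row 0+0=0  col 2·2+0=4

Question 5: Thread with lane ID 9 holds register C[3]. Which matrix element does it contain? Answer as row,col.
10,3

lane 9: gid=2 (9/4), tid=1 (9%4)
i=3: r=2+8=10, c=1*2+1=3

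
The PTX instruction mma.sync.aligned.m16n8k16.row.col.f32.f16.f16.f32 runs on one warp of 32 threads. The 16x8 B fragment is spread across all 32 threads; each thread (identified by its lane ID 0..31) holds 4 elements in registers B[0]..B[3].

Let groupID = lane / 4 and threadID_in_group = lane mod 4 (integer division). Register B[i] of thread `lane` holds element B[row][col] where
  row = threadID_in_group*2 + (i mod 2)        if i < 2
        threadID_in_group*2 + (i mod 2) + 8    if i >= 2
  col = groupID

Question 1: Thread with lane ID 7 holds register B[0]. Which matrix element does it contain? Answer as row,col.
6,1

lane 7→7/4=1, 7 mod 4=3
i=0  r:2·3+0+0→6  c:1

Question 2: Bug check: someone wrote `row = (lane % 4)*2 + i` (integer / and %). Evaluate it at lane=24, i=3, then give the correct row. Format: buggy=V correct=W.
`(lane % 4)*2 + i`[24,3]->3
24: g=6,t=0
[3] (0*2+1+8,6) = (9,6)
row: 3 vs 9

buggy=3 correct=9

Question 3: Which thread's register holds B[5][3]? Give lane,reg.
c=3->g=3  r=5->rb=0,t=2,b0=1
L=3*4+2=14  i=0*2+1=1

14,1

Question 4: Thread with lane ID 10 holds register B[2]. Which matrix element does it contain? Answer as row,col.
12,2

10: grp=2,tig=2
[2] (2*2+0+8,2) = (12,2)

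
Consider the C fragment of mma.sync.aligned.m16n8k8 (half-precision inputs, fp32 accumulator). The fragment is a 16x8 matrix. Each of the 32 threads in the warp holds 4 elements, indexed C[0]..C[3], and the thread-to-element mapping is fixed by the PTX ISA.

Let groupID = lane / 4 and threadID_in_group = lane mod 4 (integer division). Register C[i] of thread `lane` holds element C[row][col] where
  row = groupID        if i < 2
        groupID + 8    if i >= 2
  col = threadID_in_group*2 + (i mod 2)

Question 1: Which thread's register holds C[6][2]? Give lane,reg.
25,0

r=6→G=6,rhi=0  c=2→T=1,p=0
L=6*4+1=25  i=0*2+0=0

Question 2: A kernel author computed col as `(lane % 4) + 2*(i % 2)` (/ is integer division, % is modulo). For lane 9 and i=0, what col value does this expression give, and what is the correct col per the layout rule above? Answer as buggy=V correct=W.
`(lane % 4) + 2*(i % 2)`[9,0]->1
lane 9: gid=2 (9/4), tid=1 (9%4)
i=0: r=2+0=2, c=1*2+0=2
col: 1 vs 2

buggy=1 correct=2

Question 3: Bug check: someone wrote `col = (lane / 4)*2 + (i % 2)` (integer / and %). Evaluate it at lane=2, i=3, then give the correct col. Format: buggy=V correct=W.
buggy=1 correct=5

`(lane / 4)*2 + (i % 2)`[2,3]⇒1
2: gr=0,th=2
[3] (0+8,2*2+1) = (8,5)
col: 1 vs 5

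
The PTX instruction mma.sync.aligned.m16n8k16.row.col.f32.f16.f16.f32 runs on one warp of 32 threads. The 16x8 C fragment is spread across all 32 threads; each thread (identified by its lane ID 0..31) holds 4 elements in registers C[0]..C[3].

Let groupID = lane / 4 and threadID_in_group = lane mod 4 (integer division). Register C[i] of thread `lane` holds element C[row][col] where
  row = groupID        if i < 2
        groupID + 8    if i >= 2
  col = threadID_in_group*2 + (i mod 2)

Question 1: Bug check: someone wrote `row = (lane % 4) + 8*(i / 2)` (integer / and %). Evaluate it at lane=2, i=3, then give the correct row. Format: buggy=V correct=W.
buggy=10 correct=8

`(lane % 4) + 8*(i / 2)`[2,3]->10
lane 2->2/4=0, 2 mod 4=2
i=3  r:0+8->8  c:2·2+1->5
row: 10 vs 8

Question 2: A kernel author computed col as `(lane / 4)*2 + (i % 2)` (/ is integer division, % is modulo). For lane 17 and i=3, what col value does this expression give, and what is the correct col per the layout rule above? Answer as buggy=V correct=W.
buggy=9 correct=3

`(lane / 4)*2 + (i % 2)`[17,3]=>9
L=17=>grp=17>>2=4, tig=17&3=1
[3]=>row 4+8=12  col 1·2+1=3
col: 9 vs 3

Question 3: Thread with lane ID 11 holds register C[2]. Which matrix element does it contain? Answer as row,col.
L=11->gid=11>>2=2, tid=11&3=3
[2]->row 2+8=10  col 3·2+0=6

10,6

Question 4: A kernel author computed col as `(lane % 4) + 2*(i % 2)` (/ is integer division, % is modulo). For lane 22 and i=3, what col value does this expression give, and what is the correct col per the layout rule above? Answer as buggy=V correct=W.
`(lane % 4) + 2*(i % 2)`[22,3]→4
lane 22: G=5 (22/4), T=2 (22%4)
i=3: r=5+8=13, c=2*2+1=5
col: 4 vs 5

buggy=4 correct=5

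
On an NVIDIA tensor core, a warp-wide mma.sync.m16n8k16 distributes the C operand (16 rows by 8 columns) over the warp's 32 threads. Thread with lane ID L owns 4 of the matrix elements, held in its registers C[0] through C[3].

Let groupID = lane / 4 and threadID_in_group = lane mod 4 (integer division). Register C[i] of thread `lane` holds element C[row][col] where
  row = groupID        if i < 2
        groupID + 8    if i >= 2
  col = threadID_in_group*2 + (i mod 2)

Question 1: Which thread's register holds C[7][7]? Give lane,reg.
31,1

r:7=>grp=7,rB=0  c:7=>tig=3,lo=1
L=7*4+3=31  i=0*2+1=1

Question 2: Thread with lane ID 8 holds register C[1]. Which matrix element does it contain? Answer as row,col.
2,1

L=8→G=8>>2=2, T=8&3=0
[1]→row 2+0=2  col 0·2+1=1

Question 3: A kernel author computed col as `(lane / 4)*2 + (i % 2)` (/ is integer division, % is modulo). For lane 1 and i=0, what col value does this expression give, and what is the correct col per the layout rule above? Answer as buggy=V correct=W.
`(lane / 4)*2 + (i % 2)`[1,0]->0
1: g=0,t=1
[0] (0+0,1*2+0) = (0,2)
col: 0 vs 2

buggy=0 correct=2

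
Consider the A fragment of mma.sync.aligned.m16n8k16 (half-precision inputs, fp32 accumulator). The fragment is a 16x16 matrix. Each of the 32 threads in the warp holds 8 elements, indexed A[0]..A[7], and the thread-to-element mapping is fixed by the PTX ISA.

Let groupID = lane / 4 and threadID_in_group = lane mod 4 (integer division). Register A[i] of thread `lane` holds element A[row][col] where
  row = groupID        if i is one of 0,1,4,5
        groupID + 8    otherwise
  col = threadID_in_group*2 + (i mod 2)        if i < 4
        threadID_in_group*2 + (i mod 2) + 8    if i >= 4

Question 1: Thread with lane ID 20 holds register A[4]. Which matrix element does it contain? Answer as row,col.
5,8

lane 20: G=5 (20/4), T=0 (20%4)
i=4: r=5+0=5, c=0*2+0+8=8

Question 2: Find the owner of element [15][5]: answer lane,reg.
30,3

r:15=>grp=7,rB=1  c:5=>cB=0,tig=2,lo=1
L=7*4+2=30  i=0*4+1*2+1=3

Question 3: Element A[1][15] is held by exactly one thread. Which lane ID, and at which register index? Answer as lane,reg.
7,5

r=1->g=1,rb=0  c=15->cb=1,t=3,b0=1
L=1*4+3=7  i=1*4+0*2+1=5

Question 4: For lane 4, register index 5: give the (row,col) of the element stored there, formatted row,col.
1,9

L=4=>grp=4>>2=1, tig=4&3=0
[5]=>row 1+0=1  col 0·2+1+8=9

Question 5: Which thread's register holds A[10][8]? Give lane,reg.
r: 10->gid=2,r8=1  c: 8->c8=1,tid=0,i&1=0
L=2*4+0=8  i=1*4+1*2+0=6

8,6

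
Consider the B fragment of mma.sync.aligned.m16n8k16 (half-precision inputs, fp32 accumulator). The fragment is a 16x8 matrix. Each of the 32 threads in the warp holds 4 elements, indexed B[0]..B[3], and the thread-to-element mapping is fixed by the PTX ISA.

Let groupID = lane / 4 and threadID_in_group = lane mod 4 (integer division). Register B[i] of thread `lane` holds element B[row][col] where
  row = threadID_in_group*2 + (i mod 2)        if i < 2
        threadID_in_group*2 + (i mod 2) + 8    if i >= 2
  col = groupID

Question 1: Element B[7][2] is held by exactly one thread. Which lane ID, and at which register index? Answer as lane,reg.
c:2=>grp=2  r:7=>rB=0,tig=3,lo=1
L=2*4+3=11  i=0*2+1=1

11,1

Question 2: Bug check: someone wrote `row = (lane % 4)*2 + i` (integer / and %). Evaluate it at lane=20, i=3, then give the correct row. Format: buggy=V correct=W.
`(lane % 4)*2 + i`[20,3]=>3
20: grp=5,tig=0
[3] (0*2+1+8,5) = (9,5)
row: 3 vs 9

buggy=3 correct=9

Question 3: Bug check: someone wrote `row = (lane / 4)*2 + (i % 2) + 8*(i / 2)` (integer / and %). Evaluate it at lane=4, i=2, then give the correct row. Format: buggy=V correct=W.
buggy=10 correct=8

`(lane / 4)*2 + (i % 2) + 8*(i / 2)`[4,2]→10
lane 4→4/4=1, 4 mod 4=0
i=2  r:2·0+0+8→8  c:1
row: 10 vs 8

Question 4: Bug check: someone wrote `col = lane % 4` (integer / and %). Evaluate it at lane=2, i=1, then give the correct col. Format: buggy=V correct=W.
buggy=2 correct=0

`lane % 4`[2,1]=>2
2: grp=0,tig=2
[1] (2*2+1+0,0) = (5,0)
col: 2 vs 0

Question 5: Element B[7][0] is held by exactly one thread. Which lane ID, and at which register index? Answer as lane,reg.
3,1

c=0→G=0  r=7→rhi=0,T=3,p=1
L=0*4+3=3  i=0*2+1=1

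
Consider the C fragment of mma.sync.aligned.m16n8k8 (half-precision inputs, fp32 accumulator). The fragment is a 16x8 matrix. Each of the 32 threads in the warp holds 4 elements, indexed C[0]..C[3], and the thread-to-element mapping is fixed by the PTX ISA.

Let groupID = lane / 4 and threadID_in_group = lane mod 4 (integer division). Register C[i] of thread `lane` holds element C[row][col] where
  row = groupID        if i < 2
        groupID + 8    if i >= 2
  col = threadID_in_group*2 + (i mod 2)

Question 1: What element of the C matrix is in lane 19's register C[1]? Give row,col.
lane 19: grp=4 (19/4), tig=3 (19%4)
i=1: r=4+0=4, c=3*2+1=7

4,7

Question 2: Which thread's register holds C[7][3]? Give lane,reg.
r: 7->gid=7,r8=0  c: 3->tid=1,i&1=1
L=7*4+1=29  i=0*2+1=1

29,1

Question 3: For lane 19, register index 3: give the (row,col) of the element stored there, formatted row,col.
12,7

lane 19=>19/4=4, 19 mod 4=3
i=3  r:4+8=>12  c:2·3+1=>7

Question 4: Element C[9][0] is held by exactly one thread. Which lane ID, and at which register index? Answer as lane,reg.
4,2

r=9->g=1,rb=1  c=0->t=0,b0=0
L=1*4+0=4  i=1*2+0=2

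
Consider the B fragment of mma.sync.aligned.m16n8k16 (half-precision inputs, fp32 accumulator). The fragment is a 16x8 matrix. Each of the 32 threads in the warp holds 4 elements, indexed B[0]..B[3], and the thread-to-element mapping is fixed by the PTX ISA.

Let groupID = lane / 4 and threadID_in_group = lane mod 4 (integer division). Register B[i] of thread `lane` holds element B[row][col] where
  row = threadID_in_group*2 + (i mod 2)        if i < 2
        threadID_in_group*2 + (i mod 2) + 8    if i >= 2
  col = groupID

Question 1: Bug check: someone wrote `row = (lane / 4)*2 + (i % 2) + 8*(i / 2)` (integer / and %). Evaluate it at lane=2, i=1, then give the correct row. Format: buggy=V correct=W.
`(lane / 4)*2 + (i % 2) + 8*(i / 2)`[2,1]->1
L=2->gid=2>>2=0, tid=2&3=2
[1]->row 2·2+1+0=5  col gid=0
row: 1 vs 5

buggy=1 correct=5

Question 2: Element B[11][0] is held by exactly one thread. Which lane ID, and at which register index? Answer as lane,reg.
c=0⇒gr=0  r=11⇒Rb=1,th=1,odd=1
L=0*4+1=1  i=1*2+1=3

1,3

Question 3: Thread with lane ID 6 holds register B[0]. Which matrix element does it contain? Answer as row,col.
6: g=1,t=2
[0] (2*2+0+0,1) = (4,1)

4,1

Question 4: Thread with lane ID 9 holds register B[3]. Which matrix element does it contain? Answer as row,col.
11,2

L=9⇒gr=9>>2=2, th=9&3=1
[3]⇒row 1·2+1+8=11  col gr=2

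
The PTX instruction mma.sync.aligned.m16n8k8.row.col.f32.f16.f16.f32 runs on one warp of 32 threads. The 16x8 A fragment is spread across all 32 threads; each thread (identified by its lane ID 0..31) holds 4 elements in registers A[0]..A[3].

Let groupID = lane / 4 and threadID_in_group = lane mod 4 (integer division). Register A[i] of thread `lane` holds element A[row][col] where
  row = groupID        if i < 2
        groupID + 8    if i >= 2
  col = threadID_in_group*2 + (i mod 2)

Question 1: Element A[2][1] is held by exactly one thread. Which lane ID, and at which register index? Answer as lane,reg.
8,1

r=2→G=2,rhi=0  c=1→T=0,p=1
L=2*4+0=8  i=0*2+1=1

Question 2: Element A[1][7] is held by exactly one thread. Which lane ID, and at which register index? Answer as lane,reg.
r:1=>grp=1,rB=0  c:7=>tig=3,lo=1
L=1*4+3=7  i=0*2+1=1

7,1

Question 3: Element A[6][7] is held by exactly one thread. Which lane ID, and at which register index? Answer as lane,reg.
27,1

r=6→G=6,rhi=0  c=7→T=3,p=1
L=6*4+3=27  i=0*2+1=1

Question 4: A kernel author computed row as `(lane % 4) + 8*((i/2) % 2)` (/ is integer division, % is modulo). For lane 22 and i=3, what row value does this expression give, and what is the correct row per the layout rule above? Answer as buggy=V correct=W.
buggy=10 correct=13

`(lane % 4) + 8*((i/2) % 2)`[22,3]→10
lane 22: G=5 (22/4), T=2 (22%4)
i=3: r=5+8=13, c=2*2+1=5
row: 10 vs 13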